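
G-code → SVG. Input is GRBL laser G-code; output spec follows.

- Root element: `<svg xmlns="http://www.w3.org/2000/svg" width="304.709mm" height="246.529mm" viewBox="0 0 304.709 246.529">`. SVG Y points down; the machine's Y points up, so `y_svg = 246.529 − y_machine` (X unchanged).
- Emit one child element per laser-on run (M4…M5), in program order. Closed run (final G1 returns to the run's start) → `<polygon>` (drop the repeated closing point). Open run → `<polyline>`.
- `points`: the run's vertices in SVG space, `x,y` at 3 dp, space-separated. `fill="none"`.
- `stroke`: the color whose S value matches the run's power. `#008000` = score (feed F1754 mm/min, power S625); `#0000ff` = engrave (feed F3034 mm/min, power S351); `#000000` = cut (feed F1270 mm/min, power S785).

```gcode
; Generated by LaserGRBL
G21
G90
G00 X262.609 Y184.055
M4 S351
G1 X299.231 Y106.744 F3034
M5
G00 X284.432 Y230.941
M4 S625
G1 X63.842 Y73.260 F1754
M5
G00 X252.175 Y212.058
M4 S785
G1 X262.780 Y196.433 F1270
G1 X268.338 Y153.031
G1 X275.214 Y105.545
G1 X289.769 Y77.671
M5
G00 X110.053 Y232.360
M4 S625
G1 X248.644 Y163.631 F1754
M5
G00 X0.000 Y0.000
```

Machine Y-up, SVG Y-down with viewBox height 246.529, so y_svg = 246.529 − y_machine; X carries over.

Run 1: power S351 maps to stroke `#0000ff` (engrave). The run is open, so emit a `<polyline>` with points (Y-flipped): 262.609,62.474 299.231,139.785.

Run 2: power S625 maps to stroke `#008000` (score). The run is open, so emit a `<polyline>` with points (Y-flipped): 284.432,15.588 63.842,173.269.

Run 3: power S785 maps to stroke `#000000` (cut). The run is open, so emit a `<polyline>` with points (Y-flipped): 252.175,34.471 262.780,50.096 268.338,93.498 275.214,140.984 289.769,168.858.

Run 4: S625 ⇒ score layer `#008000`. The run is open, so emit a `<polyline>` with points (Y-flipped): 110.053,14.169 248.644,82.898.

<svg xmlns="http://www.w3.org/2000/svg" width="304.709mm" height="246.529mm" viewBox="0 0 304.709 246.529">
  <polyline points="262.609,62.474 299.231,139.785" fill="none" stroke="#0000ff"/>
  <polyline points="284.432,15.588 63.842,173.269" fill="none" stroke="#008000"/>
  <polyline points="252.175,34.471 262.780,50.096 268.338,93.498 275.214,140.984 289.769,168.858" fill="none" stroke="#000000"/>
  <polyline points="110.053,14.169 248.644,82.898" fill="none" stroke="#008000"/>
</svg>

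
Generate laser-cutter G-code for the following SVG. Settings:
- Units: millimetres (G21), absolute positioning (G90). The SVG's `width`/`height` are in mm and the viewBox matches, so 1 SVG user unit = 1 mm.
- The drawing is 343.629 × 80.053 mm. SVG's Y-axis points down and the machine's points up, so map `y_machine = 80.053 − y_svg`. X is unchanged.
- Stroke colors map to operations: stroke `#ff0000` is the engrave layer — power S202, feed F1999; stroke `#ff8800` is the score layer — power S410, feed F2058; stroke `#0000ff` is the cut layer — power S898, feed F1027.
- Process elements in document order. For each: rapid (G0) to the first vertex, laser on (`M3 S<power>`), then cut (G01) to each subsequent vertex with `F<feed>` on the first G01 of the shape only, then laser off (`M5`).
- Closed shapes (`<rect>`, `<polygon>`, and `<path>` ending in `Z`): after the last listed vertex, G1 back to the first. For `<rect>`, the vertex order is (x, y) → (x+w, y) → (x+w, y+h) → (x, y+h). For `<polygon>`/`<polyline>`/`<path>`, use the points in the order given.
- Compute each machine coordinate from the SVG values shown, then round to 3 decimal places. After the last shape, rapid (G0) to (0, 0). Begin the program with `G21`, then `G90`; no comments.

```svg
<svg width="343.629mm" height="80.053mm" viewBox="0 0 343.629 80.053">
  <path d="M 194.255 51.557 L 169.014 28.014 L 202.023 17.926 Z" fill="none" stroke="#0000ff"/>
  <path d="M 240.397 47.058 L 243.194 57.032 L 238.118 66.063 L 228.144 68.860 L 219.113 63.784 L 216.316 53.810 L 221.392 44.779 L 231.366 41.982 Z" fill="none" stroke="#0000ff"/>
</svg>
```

G21
G90
G0 X194.255 Y28.496
M3 S898
G01 X169.014 Y52.039 F1027
G01 X202.023 Y62.127
G01 X194.255 Y28.496
M5
G0 X240.397 Y32.995
M3 S898
G01 X243.194 Y23.021 F1027
G01 X238.118 Y13.990
G01 X228.144 Y11.193
G01 X219.113 Y16.269
G01 X216.316 Y26.243
G01 X221.392 Y35.274
G01 X231.366 Y38.071
G01 X240.397 Y32.995
M5
G0 X0.000 Y0.000

Since the viewBox matches the mm dimensions, user units are millimetres directly. The only transform is the Y-flip y_m = 80.053 − y_svg.

Shape 1 is a regular polygon drawn with `<path>`. Its stroke #0000ff means cut at S898, F1027. After flipping Y the toolpath is (194.255,28.496) → (169.014,52.039) → (202.023,62.127) → (194.255,28.496), returning to the start.

Shape 2 is a regular polygon drawn with `<path>`. Its stroke #0000ff means cut at S898, F1027. After flipping Y the toolpath is (240.397,32.995) → (243.194,23.021) → (238.118,13.990) → (228.144,11.193) → (219.113,16.269) → (216.316,26.243) → (221.392,35.274) → (231.366,38.071) → (240.397,32.995), returning to the start.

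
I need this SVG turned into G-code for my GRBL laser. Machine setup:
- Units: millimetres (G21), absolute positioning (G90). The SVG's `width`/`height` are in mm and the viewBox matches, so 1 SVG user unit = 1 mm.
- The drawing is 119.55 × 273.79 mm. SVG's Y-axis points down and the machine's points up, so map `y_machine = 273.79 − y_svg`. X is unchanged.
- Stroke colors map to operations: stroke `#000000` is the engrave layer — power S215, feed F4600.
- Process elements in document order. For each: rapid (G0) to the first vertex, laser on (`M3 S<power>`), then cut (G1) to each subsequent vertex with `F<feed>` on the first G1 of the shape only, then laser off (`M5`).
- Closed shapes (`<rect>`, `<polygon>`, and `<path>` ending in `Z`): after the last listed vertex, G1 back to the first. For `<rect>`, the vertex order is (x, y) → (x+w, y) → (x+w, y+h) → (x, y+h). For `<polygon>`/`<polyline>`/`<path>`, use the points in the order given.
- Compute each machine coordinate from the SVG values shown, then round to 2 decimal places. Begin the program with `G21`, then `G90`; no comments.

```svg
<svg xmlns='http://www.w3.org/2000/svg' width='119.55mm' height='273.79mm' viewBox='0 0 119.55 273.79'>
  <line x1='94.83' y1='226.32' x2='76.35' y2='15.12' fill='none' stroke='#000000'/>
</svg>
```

G21
G90
G0 X94.83 Y47.47
M3 S215
G1 X76.35 Y258.67 F4600
M5

1 u = 1 mm; y_m = 273.79 − y.

[1] `<line>` line segment, #000000→engrave S215 F4600: (94.83,47.47) → (76.35,258.67)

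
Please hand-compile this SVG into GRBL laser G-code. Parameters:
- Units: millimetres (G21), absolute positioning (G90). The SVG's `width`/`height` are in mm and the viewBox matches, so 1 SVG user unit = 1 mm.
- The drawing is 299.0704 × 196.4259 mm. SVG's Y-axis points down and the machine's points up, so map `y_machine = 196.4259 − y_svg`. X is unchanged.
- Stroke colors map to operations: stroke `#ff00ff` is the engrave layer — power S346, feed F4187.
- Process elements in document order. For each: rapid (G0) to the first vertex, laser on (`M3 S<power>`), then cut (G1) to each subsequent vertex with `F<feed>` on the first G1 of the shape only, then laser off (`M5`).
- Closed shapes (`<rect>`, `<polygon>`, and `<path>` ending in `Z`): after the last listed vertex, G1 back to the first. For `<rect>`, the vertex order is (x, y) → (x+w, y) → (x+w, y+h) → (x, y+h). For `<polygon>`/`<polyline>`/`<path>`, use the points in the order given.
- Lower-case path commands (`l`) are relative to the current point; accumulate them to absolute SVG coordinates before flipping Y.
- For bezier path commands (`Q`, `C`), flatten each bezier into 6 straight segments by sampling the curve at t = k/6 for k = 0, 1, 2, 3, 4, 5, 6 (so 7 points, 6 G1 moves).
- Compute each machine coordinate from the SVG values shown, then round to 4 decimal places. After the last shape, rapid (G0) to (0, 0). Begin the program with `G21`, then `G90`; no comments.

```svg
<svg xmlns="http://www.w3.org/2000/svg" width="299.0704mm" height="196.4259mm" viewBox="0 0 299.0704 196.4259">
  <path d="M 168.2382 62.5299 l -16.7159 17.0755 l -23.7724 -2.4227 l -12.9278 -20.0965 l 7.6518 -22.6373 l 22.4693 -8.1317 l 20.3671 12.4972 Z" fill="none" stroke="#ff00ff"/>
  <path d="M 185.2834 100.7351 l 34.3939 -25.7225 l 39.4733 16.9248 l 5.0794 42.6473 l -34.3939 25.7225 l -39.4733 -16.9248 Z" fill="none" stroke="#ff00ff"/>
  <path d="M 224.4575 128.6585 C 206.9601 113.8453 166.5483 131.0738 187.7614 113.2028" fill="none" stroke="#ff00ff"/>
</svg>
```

G21
G90
G0 X168.2382 Y133.8960
M3 S346
G1 X151.5223 Y116.8205 F4187
G1 X127.7499 Y119.2432
G1 X114.8221 Y139.3397
G1 X122.4739 Y161.9770
G1 X144.9432 Y170.1087
G1 X165.3103 Y157.6115
G1 X168.2382 Y133.8960
M5
G0 X185.2834 Y95.6908
M3 S346
G1 X219.6773 Y121.4133 F4187
G1 X259.1506 Y104.4885
G1 X264.2300 Y61.8412
G1 X229.8361 Y36.1187
G1 X190.3628 Y53.0435
G1 X185.2834 Y95.6908
M5
G0 X224.4575 Y67.7674
M3 S346
G1 X214.1907 Y72.8147 F4187
G1 X202.4531 Y74.3867
G1 X191.5930 Y74.3486
G1 X183.9588 Y74.5652
G1 X181.8989 Y76.9017
G1 X187.7614 Y83.2231
M5
G0 X0.0000 Y0.0000

1 u = 1 mm; y_m = 196.4259 − y.

[1] `<path>` regular polygon, #ff00ff→engrave S346 F4187: (168.2382,133.8960) → (151.5223,116.8205) → (127.7499,119.2432) → (114.8221,139.3397) → (122.4739,161.9770) → (144.9432,170.1087) → (165.3103,157.6115) → (168.2382,133.8960) (closed)

[2] `<path>` regular polygon, #ff00ff→engrave S346 F4187: (185.2834,95.6908) → (219.6773,121.4133) → (259.1506,104.4885) → (264.2300,61.8412) → (229.8361,36.1187) → (190.3628,53.0435) → (185.2834,95.6908) (closed)

[3] `<path>` cubic bezier, #ff00ff→engrave S346 F4187: (224.4575,67.7674) → (214.1907,72.8147) → (202.4531,74.3867) → (191.5930,74.3486) → (183.9588,74.5652) → (181.8989,76.9017) → (187.7614,83.2231)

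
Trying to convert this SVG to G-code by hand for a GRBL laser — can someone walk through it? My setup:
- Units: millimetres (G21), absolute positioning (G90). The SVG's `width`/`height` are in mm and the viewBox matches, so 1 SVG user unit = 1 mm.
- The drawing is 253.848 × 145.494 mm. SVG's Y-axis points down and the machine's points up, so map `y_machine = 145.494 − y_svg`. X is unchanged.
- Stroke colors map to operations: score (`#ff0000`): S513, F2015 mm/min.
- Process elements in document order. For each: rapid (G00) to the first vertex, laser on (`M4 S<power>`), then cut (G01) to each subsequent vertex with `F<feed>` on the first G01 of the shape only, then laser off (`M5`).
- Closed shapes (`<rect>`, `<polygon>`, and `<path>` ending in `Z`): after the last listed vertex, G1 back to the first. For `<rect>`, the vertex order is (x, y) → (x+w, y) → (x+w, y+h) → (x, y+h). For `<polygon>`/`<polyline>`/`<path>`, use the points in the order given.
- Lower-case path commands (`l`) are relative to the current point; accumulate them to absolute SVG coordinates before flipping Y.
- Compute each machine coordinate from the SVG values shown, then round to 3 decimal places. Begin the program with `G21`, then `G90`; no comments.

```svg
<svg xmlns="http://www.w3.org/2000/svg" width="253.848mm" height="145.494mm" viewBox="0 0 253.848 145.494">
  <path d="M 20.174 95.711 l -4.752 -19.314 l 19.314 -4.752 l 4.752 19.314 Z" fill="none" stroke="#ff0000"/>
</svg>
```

Since the viewBox matches the mm dimensions, user units are millimetres directly. The only transform is the Y-flip y_m = 145.494 − y_svg.

Shape 1 is a regular polygon drawn with `<path>`. Its stroke #ff0000 means score at S513, F2015. After flipping Y the toolpath is (20.174,49.783) → (15.422,69.097) → (34.736,73.849) → (39.488,54.535) → (20.174,49.783), returning to the start.

G21
G90
G00 X20.174 Y49.783
M4 S513
G01 X15.422 Y69.097 F2015
G01 X34.736 Y73.849
G01 X39.488 Y54.535
G01 X20.174 Y49.783
M5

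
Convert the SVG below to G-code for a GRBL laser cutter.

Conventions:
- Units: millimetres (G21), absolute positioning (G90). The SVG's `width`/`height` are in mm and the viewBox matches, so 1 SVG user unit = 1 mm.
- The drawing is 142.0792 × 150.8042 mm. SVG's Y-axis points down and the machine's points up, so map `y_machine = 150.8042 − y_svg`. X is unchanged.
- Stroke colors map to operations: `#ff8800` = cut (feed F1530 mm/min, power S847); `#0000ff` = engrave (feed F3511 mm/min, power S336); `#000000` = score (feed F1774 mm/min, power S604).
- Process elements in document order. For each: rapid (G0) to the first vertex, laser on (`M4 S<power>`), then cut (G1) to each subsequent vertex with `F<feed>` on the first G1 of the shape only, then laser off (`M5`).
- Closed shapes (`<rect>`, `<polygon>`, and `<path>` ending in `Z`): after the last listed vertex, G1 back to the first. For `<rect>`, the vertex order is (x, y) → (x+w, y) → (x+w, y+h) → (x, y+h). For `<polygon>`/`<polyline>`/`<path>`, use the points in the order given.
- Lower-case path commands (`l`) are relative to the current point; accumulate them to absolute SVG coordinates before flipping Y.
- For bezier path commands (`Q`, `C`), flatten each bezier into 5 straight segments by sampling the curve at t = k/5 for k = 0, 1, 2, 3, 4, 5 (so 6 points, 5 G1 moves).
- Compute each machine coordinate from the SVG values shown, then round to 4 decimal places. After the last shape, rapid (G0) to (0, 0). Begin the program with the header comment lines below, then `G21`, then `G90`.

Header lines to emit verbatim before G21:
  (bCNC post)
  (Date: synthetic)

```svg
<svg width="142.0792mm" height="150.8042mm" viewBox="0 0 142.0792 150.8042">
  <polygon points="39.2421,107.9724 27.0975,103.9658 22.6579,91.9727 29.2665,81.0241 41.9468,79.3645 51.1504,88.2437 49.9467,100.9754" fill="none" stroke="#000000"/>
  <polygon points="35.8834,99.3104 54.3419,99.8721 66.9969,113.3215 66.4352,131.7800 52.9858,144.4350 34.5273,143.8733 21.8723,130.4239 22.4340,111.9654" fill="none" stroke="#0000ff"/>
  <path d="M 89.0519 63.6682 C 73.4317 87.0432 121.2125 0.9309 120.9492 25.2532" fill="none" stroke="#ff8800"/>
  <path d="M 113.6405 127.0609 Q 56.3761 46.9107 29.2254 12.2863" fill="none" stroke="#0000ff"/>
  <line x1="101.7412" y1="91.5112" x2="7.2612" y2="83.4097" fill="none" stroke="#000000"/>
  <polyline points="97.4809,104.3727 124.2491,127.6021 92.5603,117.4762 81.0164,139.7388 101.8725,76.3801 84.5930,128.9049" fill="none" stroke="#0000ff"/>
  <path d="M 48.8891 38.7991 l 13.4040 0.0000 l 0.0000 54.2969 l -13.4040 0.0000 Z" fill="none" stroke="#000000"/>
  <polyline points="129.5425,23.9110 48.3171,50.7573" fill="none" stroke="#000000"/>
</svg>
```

viewBox `0 0 142.0792 150.8042` with mm width/height → 1 unit = 1 mm. Flip: y_m = 150.8042 − y_svg.

**Shape 1** — `<polygon>` regular polygon, stroke `#000000` → score (S604, F1774). Machine vertices: (39.2421,42.8318) → (27.0975,46.8384) → (22.6579,58.8315) → (29.2665,69.7801) → (41.9468,71.4397) → (51.1504,62.5605) → (49.9467,49.8288) → (39.2421,42.8318). Closed: final G1 returns to the first vertex.

**Shape 2** — `<polygon>` regular polygon, stroke `#0000ff` → engrave (S336, F3511). Machine vertices: (35.8834,51.4938) → (54.3419,50.9321) → (66.9969,37.4827) → (66.4352,19.0242) → (52.9858,6.3692) → (34.5273,6.9309) → (21.8723,20.3803) → (22.4340,38.8388) → (35.8834,51.4938). Closed: final G1 returns to the first vertex.

**Shape 3** — `<path>` cubic bezier, stroke `#ff8800` → cut (S847, F1530). Control points (SVG): P0=(89.0519,63.6682), P1=(73.4317,87.0432), P2=(121.2125,0.9309), P3=(120.9492,25.2532); sampled at t=k/5. Machine vertices: (89.0519,87.1360) → (86.3963,84.4901) → (93.6077,97.5649) → (105.3365,115.8042) → (116.2334,128.6516) → (120.9492,125.5510). Open path.

**Shape 4** — `<path>` quadratic bezier, stroke `#0000ff` → engrave (S336, F3511). Control points (SVG): P0=(113.6405,127.0609), P1=(56.3761,46.9107), P2=(29.2254,12.2863); sampled at t=k/5. Machine vertices: (113.6405,23.7433) → (91.9393,53.9823) → (72.6472,80.5793) → (55.7642,103.5343) → (41.2902,122.8471) → (29.2254,138.5179). Open path.

**Shape 5** — `<line>` line segment, stroke `#000000` → score (S604, F1774). Machine vertices: (101.7412,59.2930) → (7.2612,67.3945). Open path.

**Shape 6** — `<polyline>` open polyline, stroke `#0000ff` → engrave (S336, F3511). Machine vertices: (97.4809,46.4315) → (124.2491,23.2021) → (92.5603,33.3280) → (81.0164,11.0654) → (101.8725,74.4241) → (84.5930,21.8993). Open path.

**Shape 7** — `<path>` rectangle, stroke `#000000` → score (S604, F1774). Machine vertices: (48.8891,112.0051) → (62.2931,112.0051) → (62.2931,57.7082) → (48.8891,57.7082) → (48.8891,112.0051). Closed: final G1 returns to the first vertex.

**Shape 8** — `<polyline>` line segment, stroke `#000000` → score (S604, F1774). Machine vertices: (129.5425,126.8932) → (48.3171,100.0469). Open path.

(bCNC post)
(Date: synthetic)
G21
G90
G0 X39.2421 Y42.8318
M4 S604
G1 X27.0975 Y46.8384 F1774
G1 X22.6579 Y58.8315
G1 X29.2665 Y69.7801
G1 X41.9468 Y71.4397
G1 X51.1504 Y62.5605
G1 X49.9467 Y49.8288
G1 X39.2421 Y42.8318
M5
G0 X35.8834 Y51.4938
M4 S336
G1 X54.3419 Y50.9321 F3511
G1 X66.9969 Y37.4827
G1 X66.4352 Y19.0242
G1 X52.9858 Y6.3692
G1 X34.5273 Y6.9309
G1 X21.8723 Y20.3803
G1 X22.4340 Y38.8388
G1 X35.8834 Y51.4938
M5
G0 X89.0519 Y87.1360
M4 S847
G1 X86.3963 Y84.4901 F1530
G1 X93.6077 Y97.5649
G1 X105.3365 Y115.8042
G1 X116.2334 Y128.6516
G1 X120.9492 Y125.5510
M5
G0 X113.6405 Y23.7433
M4 S336
G1 X91.9393 Y53.9823 F3511
G1 X72.6472 Y80.5793
G1 X55.7642 Y103.5343
G1 X41.2902 Y122.8471
G1 X29.2254 Y138.5179
M5
G0 X101.7412 Y59.2930
M4 S604
G1 X7.2612 Y67.3945 F1774
M5
G0 X97.4809 Y46.4315
M4 S336
G1 X124.2491 Y23.2021 F3511
G1 X92.5603 Y33.3280
G1 X81.0164 Y11.0654
G1 X101.8725 Y74.4241
G1 X84.5930 Y21.8993
M5
G0 X48.8891 Y112.0051
M4 S604
G1 X62.2931 Y112.0051 F1774
G1 X62.2931 Y57.7082
G1 X48.8891 Y57.7082
G1 X48.8891 Y112.0051
M5
G0 X129.5425 Y126.8932
M4 S604
G1 X48.3171 Y100.0469 F1774
M5
G0 X0.0000 Y0.0000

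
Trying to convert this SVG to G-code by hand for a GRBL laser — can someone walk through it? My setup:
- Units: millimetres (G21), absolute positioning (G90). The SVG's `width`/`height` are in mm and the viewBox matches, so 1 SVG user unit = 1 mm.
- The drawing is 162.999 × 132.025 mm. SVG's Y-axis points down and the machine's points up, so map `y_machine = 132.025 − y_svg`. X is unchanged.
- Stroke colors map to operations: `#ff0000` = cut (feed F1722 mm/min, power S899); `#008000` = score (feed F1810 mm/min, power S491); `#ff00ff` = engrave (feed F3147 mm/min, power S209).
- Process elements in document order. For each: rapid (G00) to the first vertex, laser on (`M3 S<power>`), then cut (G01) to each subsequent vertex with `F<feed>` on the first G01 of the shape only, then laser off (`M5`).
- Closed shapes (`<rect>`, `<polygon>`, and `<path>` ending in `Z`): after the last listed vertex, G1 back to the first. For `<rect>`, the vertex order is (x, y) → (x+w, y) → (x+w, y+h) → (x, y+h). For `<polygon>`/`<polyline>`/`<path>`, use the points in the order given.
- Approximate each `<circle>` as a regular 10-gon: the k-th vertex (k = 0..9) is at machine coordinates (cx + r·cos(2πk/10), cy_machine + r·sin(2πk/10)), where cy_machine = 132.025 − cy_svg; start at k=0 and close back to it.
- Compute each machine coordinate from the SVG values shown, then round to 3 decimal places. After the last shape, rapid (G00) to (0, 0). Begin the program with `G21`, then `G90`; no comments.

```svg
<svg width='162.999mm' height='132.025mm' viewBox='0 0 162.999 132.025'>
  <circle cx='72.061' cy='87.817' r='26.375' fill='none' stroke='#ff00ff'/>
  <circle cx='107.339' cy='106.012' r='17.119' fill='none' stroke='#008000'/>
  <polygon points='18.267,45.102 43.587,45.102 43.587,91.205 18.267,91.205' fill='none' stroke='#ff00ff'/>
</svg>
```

G21
G90
G00 X98.436 Y44.208
M3 S209
G01 X93.399 Y59.711 F3147
G01 X80.211 Y69.292
G01 X63.911 Y69.292
G01 X50.723 Y59.711
G01 X45.686 Y44.208
G01 X50.723 Y28.705
G01 X63.911 Y19.124
G01 X80.211 Y19.124
G01 X93.399 Y28.705
G01 X98.436 Y44.208
M5
G00 X124.458 Y26.013
M3 S491
G01 X121.189 Y36.075 F1810
G01 X112.629 Y42.294
G01 X102.049 Y42.294
G01 X93.489 Y36.075
G01 X90.220 Y26.013
G01 X93.489 Y15.951
G01 X102.049 Y9.732
G01 X112.629 Y9.732
G01 X121.189 Y15.951
G01 X124.458 Y26.013
M5
G00 X18.267 Y86.923
M3 S209
G01 X43.587 Y86.923 F3147
G01 X43.587 Y40.820
G01 X18.267 Y40.820
G01 X18.267 Y86.923
M5
G00 X0.000 Y0.000

1 u = 1 mm; y_m = 132.025 − y.

[1] `<circle>` circle, #ff00ff→engrave S209 F3147: (98.436,44.208) → (93.399,59.711) → (80.211,69.292) → (63.911,69.292) → (50.723,59.711) → (45.686,44.208) → (50.723,28.705) → (63.911,19.124) → (80.211,19.124) → (93.399,28.705) → (98.436,44.208) (closed)

[2] `<circle>` circle, #008000→score S491 F1810: (124.458,26.013) → (121.189,36.075) → (112.629,42.294) → (102.049,42.294) → (93.489,36.075) → (90.220,26.013) → (93.489,15.951) → (102.049,9.732) → (112.629,9.732) → (121.189,15.951) → (124.458,26.013) (closed)

[3] `<polygon>` rectangle, #ff00ff→engrave S209 F3147: (18.267,86.923) → (43.587,86.923) → (43.587,40.820) → (18.267,40.820) → (18.267,86.923) (closed)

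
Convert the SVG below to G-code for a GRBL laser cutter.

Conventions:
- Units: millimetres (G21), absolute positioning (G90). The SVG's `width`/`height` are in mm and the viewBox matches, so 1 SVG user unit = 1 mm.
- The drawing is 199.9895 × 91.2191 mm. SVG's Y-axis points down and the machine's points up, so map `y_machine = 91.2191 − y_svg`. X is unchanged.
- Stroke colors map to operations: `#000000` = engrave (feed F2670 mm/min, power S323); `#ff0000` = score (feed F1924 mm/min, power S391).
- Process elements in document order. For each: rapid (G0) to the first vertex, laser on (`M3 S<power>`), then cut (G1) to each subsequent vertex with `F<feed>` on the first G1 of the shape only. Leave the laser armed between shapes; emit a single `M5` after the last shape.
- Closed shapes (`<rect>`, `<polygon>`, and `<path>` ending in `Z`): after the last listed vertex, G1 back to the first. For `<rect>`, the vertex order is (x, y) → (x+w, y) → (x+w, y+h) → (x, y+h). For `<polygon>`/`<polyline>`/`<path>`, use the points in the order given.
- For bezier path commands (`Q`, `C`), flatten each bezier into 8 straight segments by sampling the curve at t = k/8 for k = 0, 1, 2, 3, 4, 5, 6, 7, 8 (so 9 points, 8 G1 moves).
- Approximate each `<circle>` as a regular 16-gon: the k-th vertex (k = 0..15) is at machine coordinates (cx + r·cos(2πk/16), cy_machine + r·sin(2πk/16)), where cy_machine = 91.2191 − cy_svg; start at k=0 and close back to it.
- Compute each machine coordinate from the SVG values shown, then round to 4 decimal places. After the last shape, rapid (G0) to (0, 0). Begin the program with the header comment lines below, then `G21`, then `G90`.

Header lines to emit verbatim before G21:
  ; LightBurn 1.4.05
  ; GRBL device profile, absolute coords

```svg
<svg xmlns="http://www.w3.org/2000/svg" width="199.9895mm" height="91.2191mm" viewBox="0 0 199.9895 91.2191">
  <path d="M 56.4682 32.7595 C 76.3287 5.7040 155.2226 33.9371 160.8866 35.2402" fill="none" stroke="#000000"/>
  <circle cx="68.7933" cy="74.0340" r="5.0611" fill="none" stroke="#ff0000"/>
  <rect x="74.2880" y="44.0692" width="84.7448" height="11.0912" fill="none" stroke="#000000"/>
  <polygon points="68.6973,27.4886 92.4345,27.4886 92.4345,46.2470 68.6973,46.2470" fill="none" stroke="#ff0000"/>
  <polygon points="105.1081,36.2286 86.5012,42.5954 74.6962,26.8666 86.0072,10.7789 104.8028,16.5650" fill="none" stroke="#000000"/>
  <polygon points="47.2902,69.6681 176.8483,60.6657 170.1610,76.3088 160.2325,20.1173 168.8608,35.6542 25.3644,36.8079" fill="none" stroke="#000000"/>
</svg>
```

; LightBurn 1.4.05
; GRBL device profile, absolute coords
G21
G90
G0 X56.4682 Y58.4596
M3 S323
G1 X66.4248 Y66.1743 F2670
G1 X80.3657 Y69.6693
G1 X96.7412 Y69.9079
G1 X114.0011 Y67.8537
G1 X130.5956 Y64.4702
G1 X144.9746 Y60.7209
G1 X155.5883 Y57.5693
G1 X160.8866 Y55.9789
G0 X73.8544 Y17.1851
M3 S391
G1 X73.4691 Y19.1219 F1924
G1 X72.3720 Y20.7638
G1 X70.7301 Y21.8609
G1 X68.7933 Y22.2462
G1 X66.8565 Y21.8609
G1 X65.2146 Y20.7638
G1 X64.1175 Y19.1219
G1 X63.7322 Y17.1851
G1 X64.1175 Y15.2483
G1 X65.2146 Y13.6064
G1 X66.8565 Y12.5093
G1 X68.7933 Y12.1240
G1 X70.7301 Y12.5093
G1 X72.3720 Y13.6064
G1 X73.4691 Y15.2483
G1 X73.8544 Y17.1851
G0 X74.2880 Y47.1499
M3 S323
G1 X159.0328 Y47.1499 F2670
G1 X159.0328 Y36.0587
G1 X74.2880 Y36.0587
G1 X74.2880 Y47.1499
G0 X68.6973 Y63.7305
M3 S391
G1 X92.4345 Y63.7305 F1924
G1 X92.4345 Y44.9721
G1 X68.6973 Y44.9721
G1 X68.6973 Y63.7305
G0 X105.1081 Y54.9905
M3 S323
G1 X86.5012 Y48.6237 F2670
G1 X74.6962 Y64.3525
G1 X86.0072 Y80.4402
G1 X104.8028 Y74.6541
G1 X105.1081 Y54.9905
G0 X47.2902 Y21.5510
M3 S323
G1 X176.8483 Y30.5534 F2670
G1 X170.1610 Y14.9103
G1 X160.2325 Y71.1018
G1 X168.8608 Y55.5649
G1 X25.3644 Y54.4112
G1 X47.2902 Y21.5510
M5
G0 X0.0000 Y0.0000

Since the viewBox matches the mm dimensions, user units are millimetres directly. The only transform is the Y-flip y_m = 91.2191 − y_svg.

Shape 1 is a cubic bezier drawn with `<path>`. Its stroke #000000 means engrave at S323, F2670. After flipping Y the toolpath is (56.4682,58.4596) → (66.4248,66.1743) → (80.3657,69.6693) → (96.7412,69.9079) → (114.0011,67.8537) → (130.5956,64.4702) → (144.9746,60.7209) → (155.5883,57.5693) → (160.8866,55.9789).

Shape 2 is a circle drawn with `<circle>`. Its stroke #ff0000 means score at S391, F1924. After flipping Y the toolpath is (73.8544,17.1851) → (73.4691,19.1219) → (72.3720,20.7638) → (70.7301,21.8609) → (68.7933,22.2462) → (66.8565,21.8609) → (65.2146,20.7638) → (64.1175,19.1219) → (63.7322,17.1851) → (64.1175,15.2483) → (65.2146,13.6064) → (66.8565,12.5093) → (68.7933,12.1240) → (70.7301,12.5093) → (72.3720,13.6064) → (73.4691,15.2483) → (73.8544,17.1851), returning to the start.

Shape 3 is a rectangle drawn with `<rect>`. Its stroke #000000 means engrave at S323, F2670. After flipping Y the toolpath is (74.2880,47.1499) → (159.0328,47.1499) → (159.0328,36.0587) → (74.2880,36.0587) → (74.2880,47.1499), returning to the start.

Shape 4 is a rectangle drawn with `<polygon>`. Its stroke #ff0000 means score at S391, F1924. After flipping Y the toolpath is (68.6973,63.7305) → (92.4345,63.7305) → (92.4345,44.9721) → (68.6973,44.9721) → (68.6973,63.7305), returning to the start.

Shape 5 is a regular polygon drawn with `<polygon>`. Its stroke #000000 means engrave at S323, F2670. After flipping Y the toolpath is (105.1081,54.9905) → (86.5012,48.6237) → (74.6962,64.3525) → (86.0072,80.4402) → (104.8028,74.6541) → (105.1081,54.9905), returning to the start.

Shape 6 is a closed polygon drawn with `<polygon>`. Its stroke #000000 means engrave at S323, F2670. After flipping Y the toolpath is (47.2902,21.5510) → (176.8483,30.5534) → (170.1610,14.9103) → (160.2325,71.1018) → (168.8608,55.5649) → (25.3644,54.4112) → (47.2902,21.5510), returning to the start.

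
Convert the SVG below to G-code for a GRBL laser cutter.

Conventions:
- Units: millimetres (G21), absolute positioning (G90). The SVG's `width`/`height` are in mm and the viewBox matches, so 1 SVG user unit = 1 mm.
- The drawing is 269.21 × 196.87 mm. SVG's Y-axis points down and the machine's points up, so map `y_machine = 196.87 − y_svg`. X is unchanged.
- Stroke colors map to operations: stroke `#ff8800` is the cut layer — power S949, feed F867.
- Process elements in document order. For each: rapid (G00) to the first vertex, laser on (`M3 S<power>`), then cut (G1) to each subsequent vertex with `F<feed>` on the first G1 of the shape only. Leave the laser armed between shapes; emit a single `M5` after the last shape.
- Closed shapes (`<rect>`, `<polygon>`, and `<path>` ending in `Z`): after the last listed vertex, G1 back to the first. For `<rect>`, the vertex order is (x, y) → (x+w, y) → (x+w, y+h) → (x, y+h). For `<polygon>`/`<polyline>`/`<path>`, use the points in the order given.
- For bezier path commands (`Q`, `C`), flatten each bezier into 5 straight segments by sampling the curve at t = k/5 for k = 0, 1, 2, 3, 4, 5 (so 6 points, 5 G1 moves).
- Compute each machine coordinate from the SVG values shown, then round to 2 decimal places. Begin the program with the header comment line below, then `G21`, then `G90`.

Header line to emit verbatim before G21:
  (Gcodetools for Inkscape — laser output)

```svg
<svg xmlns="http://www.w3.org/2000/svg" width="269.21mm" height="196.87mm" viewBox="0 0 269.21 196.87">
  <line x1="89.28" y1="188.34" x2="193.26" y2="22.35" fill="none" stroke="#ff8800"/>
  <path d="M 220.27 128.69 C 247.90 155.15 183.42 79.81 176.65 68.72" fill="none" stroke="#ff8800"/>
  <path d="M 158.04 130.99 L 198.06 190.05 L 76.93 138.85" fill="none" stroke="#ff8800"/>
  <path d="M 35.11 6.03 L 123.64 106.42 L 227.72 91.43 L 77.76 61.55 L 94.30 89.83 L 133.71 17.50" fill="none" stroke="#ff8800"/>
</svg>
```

viewBox `0 0 269.21 196.87` with mm width/height → 1 unit = 1 mm. Flip: y_m = 196.87 − y_svg.

**Shape 1** — `<line>` line segment, stroke `#ff8800` → cut (S949, F867). Machine vertices: (89.28,8.53) → (193.26,174.52). Open path.

**Shape 2** — `<path>` cubic bezier, stroke `#ff8800` → cut (S949, F867). Control points (SVG): P0=(220.27,128.69), P1=(247.90,155.15), P2=(183.42,79.81), P3=(176.65,68.72); sampled at t=k/5. Machine vertices: (220.27,68.18) → (226.99,63.19) → (218.80,74.66) → (202.89,94.63) → (186.44,115.11) → (176.65,128.15). Open path.

**Shape 3** — `<path>` open polyline, stroke `#ff8800` → cut (S949, F867). Machine vertices: (158.04,65.88) → (198.06,6.82) → (76.93,58.02). Open path.

**Shape 4** — `<path>` open polyline, stroke `#ff8800` → cut (S949, F867). Machine vertices: (35.11,190.84) → (123.64,90.45) → (227.72,105.44) → (77.76,135.32) → (94.30,107.04) → (133.71,179.37). Open path.

(Gcodetools for Inkscape — laser output)
G21
G90
G00 X89.28 Y8.53
M3 S949
G1 X193.26 Y174.52 F867
G00 X220.27 Y68.18
M3 S949
G1 X226.99 Y63.19 F867
G1 X218.80 Y74.66
G1 X202.89 Y94.63
G1 X186.44 Y115.11
G1 X176.65 Y128.15
G00 X158.04 Y65.88
M3 S949
G1 X198.06 Y6.82 F867
G1 X76.93 Y58.02
G00 X35.11 Y190.84
M3 S949
G1 X123.64 Y90.45 F867
G1 X227.72 Y105.44
G1 X77.76 Y135.32
G1 X94.30 Y107.04
G1 X133.71 Y179.37
M5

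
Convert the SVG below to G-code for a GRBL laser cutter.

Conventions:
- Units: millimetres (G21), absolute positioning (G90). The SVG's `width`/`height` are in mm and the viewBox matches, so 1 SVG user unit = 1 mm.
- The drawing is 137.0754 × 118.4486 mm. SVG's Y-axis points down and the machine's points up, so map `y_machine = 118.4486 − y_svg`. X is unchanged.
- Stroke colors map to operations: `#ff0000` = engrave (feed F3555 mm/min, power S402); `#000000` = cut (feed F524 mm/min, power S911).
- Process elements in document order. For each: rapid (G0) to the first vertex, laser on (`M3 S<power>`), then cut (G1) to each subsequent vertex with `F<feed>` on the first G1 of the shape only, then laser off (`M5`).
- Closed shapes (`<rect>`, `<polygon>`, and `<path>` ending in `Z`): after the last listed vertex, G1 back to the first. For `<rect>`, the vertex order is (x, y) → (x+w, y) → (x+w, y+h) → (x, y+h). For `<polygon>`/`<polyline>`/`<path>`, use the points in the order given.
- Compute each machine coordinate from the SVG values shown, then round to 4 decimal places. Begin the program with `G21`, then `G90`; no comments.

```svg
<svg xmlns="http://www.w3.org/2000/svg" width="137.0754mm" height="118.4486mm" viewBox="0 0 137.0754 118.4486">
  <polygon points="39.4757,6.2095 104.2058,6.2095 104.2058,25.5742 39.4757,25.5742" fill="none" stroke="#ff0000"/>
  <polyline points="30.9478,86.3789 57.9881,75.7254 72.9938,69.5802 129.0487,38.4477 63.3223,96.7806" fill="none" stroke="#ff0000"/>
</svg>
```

G21
G90
G0 X39.4757 Y112.2391
M3 S402
G1 X104.2058 Y112.2391 F3555
G1 X104.2058 Y92.8744
G1 X39.4757 Y92.8744
G1 X39.4757 Y112.2391
M5
G0 X30.9478 Y32.0697
M3 S402
G1 X57.9881 Y42.7232 F3555
G1 X72.9938 Y48.8684
G1 X129.0487 Y80.0009
G1 X63.3223 Y21.6680
M5

1 u = 1 mm; y_m = 118.4486 − y.

[1] `<polygon>` rectangle, #ff0000→engrave S402 F3555: (39.4757,112.2391) → (104.2058,112.2391) → (104.2058,92.8744) → (39.4757,92.8744) → (39.4757,112.2391) (closed)

[2] `<polyline>` open polyline, #ff0000→engrave S402 F3555: (30.9478,32.0697) → (57.9881,42.7232) → (72.9938,48.8684) → (129.0487,80.0009) → (63.3223,21.6680)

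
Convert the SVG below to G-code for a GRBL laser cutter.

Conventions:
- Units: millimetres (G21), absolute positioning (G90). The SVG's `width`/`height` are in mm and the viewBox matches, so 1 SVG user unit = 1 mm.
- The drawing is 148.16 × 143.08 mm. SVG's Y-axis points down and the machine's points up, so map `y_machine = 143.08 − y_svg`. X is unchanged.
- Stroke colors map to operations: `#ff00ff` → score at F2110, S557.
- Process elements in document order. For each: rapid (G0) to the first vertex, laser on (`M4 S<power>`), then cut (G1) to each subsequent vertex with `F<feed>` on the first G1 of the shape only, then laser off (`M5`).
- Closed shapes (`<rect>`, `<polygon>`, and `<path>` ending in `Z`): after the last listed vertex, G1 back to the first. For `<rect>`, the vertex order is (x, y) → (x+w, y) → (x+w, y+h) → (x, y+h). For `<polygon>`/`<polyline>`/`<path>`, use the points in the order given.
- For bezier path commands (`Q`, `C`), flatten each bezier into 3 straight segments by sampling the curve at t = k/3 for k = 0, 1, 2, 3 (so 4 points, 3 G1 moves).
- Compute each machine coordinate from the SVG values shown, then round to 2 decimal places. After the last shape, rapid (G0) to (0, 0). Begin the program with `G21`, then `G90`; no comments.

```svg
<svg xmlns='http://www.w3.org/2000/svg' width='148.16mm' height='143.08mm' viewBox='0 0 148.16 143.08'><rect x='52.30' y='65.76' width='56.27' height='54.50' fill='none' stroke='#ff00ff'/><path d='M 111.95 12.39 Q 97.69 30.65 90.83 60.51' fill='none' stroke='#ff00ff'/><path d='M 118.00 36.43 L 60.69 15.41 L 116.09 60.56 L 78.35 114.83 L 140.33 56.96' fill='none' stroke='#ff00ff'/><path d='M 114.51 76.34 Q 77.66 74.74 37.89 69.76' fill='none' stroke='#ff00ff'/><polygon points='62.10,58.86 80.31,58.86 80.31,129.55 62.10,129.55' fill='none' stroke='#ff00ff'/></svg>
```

Since the viewBox matches the mm dimensions, user units are millimetres directly. The only transform is the Y-flip y_m = 143.08 − y_svg.

Shape 1 is a rectangle drawn with `<rect>`. Its stroke #ff00ff means score at S557, F2110. After flipping Y the toolpath is (52.30,77.32) → (108.57,77.32) → (108.57,22.82) → (52.30,22.82) → (52.30,77.32), returning to the start.

Shape 2 is a quadratic bezier drawn with `<path>`. Its stroke #ff00ff means score at S557, F2110. After flipping Y the toolpath is (111.95,130.69) → (103.27,117.23) → (96.23,101.19) → (90.83,82.57).

Shape 3 is a open polyline drawn with `<path>`. Its stroke #ff00ff means score at S557, F2110. After flipping Y the toolpath is (118.00,106.65) → (60.69,127.67) → (116.09,82.52) → (78.35,28.25) → (140.33,86.12).

Shape 4 is a quadratic bezier drawn with `<path>`. Its stroke #ff00ff means score at S557, F2110. After flipping Y the toolpath is (114.51,66.74) → (89.62,68.18) → (64.08,70.38) → (37.89,73.32).

Shape 5 is a rectangle drawn with `<polygon>`. Its stroke #ff00ff means score at S557, F2110. After flipping Y the toolpath is (62.10,84.22) → (80.31,84.22) → (80.31,13.53) → (62.10,13.53) → (62.10,84.22), returning to the start.

G21
G90
G0 X52.30 Y77.32
M4 S557
G1 X108.57 Y77.32 F2110
G1 X108.57 Y22.82
G1 X52.30 Y22.82
G1 X52.30 Y77.32
M5
G0 X111.95 Y130.69
M4 S557
G1 X103.27 Y117.23 F2110
G1 X96.23 Y101.19
G1 X90.83 Y82.57
M5
G0 X118.00 Y106.65
M4 S557
G1 X60.69 Y127.67 F2110
G1 X116.09 Y82.52
G1 X78.35 Y28.25
G1 X140.33 Y86.12
M5
G0 X114.51 Y66.74
M4 S557
G1 X89.62 Y68.18 F2110
G1 X64.08 Y70.38
G1 X37.89 Y73.32
M5
G0 X62.10 Y84.22
M4 S557
G1 X80.31 Y84.22 F2110
G1 X80.31 Y13.53
G1 X62.10 Y13.53
G1 X62.10 Y84.22
M5
G0 X0.00 Y0.00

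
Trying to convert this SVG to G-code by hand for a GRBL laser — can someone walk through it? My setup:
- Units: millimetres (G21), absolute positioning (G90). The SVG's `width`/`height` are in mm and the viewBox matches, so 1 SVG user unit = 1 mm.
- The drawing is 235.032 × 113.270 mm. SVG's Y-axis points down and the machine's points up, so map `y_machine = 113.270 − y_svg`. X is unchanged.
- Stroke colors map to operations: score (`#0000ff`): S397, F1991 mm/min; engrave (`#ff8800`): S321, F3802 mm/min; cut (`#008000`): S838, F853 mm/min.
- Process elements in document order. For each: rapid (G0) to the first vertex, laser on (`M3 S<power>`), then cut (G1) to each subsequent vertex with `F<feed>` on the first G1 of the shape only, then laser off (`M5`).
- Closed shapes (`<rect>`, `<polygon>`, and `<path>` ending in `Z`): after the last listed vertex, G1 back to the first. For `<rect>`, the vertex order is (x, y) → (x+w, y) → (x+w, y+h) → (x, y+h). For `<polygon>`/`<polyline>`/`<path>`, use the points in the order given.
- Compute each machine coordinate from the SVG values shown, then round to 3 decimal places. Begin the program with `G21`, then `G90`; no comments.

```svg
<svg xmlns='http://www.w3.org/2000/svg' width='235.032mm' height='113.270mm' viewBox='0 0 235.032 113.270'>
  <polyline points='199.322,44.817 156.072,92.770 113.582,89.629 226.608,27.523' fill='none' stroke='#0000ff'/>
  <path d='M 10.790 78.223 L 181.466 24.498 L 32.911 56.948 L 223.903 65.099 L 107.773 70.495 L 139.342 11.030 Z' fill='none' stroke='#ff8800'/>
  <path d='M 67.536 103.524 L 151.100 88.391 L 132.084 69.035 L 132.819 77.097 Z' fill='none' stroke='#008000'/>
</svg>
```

Since the viewBox matches the mm dimensions, user units are millimetres directly. The only transform is the Y-flip y_m = 113.270 − y_svg.

Shape 1 is a open polyline drawn with `<polyline>`. Its stroke #0000ff means score at S397, F1991. After flipping Y the toolpath is (199.322,68.453) → (156.072,20.500) → (113.582,23.641) → (226.608,85.747).

Shape 2 is a closed polygon drawn with `<path>`. Its stroke #ff8800 means engrave at S321, F3802. After flipping Y the toolpath is (10.790,35.047) → (181.466,88.772) → (32.911,56.322) → (223.903,48.171) → (107.773,42.775) → (139.342,102.240) → (10.790,35.047), returning to the start.

Shape 3 is a closed polygon drawn with `<path>`. Its stroke #008000 means cut at S838, F853. After flipping Y the toolpath is (67.536,9.746) → (151.100,24.879) → (132.084,44.235) → (132.819,36.173) → (67.536,9.746), returning to the start.

G21
G90
G0 X199.322 Y68.453
M3 S397
G1 X156.072 Y20.500 F1991
G1 X113.582 Y23.641
G1 X226.608 Y85.747
M5
G0 X10.790 Y35.047
M3 S321
G1 X181.466 Y88.772 F3802
G1 X32.911 Y56.322
G1 X223.903 Y48.171
G1 X107.773 Y42.775
G1 X139.342 Y102.240
G1 X10.790 Y35.047
M5
G0 X67.536 Y9.746
M3 S838
G1 X151.100 Y24.879 F853
G1 X132.084 Y44.235
G1 X132.819 Y36.173
G1 X67.536 Y9.746
M5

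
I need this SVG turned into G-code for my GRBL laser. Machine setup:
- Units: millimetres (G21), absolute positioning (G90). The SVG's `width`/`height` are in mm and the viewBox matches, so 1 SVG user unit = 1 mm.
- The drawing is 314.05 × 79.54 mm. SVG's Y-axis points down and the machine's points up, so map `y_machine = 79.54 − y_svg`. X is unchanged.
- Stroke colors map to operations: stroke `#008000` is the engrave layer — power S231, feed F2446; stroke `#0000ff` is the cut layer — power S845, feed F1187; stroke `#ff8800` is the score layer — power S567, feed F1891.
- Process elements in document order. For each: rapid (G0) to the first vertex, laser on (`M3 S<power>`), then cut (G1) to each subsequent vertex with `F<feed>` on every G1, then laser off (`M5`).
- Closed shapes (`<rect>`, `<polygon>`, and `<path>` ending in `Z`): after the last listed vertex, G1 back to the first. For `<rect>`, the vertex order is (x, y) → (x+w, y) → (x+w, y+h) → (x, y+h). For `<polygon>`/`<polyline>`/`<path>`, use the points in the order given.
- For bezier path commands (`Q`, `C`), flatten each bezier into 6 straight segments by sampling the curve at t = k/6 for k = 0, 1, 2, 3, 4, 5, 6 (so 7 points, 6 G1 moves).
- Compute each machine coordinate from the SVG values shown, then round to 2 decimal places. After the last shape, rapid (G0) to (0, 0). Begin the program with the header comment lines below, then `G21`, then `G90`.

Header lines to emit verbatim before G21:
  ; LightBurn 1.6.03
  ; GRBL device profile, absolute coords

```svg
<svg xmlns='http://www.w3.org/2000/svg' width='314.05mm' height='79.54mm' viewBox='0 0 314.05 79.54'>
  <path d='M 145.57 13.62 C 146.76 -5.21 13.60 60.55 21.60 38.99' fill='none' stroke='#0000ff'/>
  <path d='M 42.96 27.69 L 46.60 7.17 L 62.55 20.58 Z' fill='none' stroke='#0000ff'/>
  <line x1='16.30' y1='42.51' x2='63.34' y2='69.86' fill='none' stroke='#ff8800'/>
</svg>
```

Since the viewBox matches the mm dimensions, user units are millimetres directly. The only transform is the Y-flip y_m = 79.54 − y_svg.

Shape 1 is a cubic bezier drawn with `<path>`. Its stroke #0000ff means cut at S845, F1187. After flipping Y the toolpath is (145.57,65.92) → (136.24,69.08) → (112.18,62.92) → (81.03,52.21) → (50.45,41.73) → (28.09,36.25) → (21.60,40.55).

Shape 2 is a regular polygon drawn with `<path>`. Its stroke #0000ff means cut at S845, F1187. After flipping Y the toolpath is (42.96,51.85) → (46.60,72.37) → (62.55,58.96) → (42.96,51.85), returning to the start.

Shape 3 is a line segment drawn with `<line>`. Its stroke #ff8800 means score at S567, F1891. After flipping Y the toolpath is (16.30,37.03) → (63.34,9.68).

; LightBurn 1.6.03
; GRBL device profile, absolute coords
G21
G90
G0 X145.57 Y65.92
M3 S845
G1 X136.24 Y69.08 F1187
G1 X112.18 Y62.92 F1187
G1 X81.03 Y52.21 F1187
G1 X50.45 Y41.73 F1187
G1 X28.09 Y36.25 F1187
G1 X21.60 Y40.55 F1187
M5
G0 X42.96 Y51.85
M3 S845
G1 X46.60 Y72.37 F1187
G1 X62.55 Y58.96 F1187
G1 X42.96 Y51.85 F1187
M5
G0 X16.30 Y37.03
M3 S567
G1 X63.34 Y9.68 F1891
M5
G0 X0.00 Y0.00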